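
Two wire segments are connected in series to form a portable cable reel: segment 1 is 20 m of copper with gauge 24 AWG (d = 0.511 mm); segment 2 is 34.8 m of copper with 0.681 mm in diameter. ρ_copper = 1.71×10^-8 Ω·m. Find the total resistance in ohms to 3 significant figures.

Segment 1: A = π(0.511/2 mm)² = π(2.5550e-04 m)² = 2.051e-07 m²
R₁ = ρL/A = (1.71×10^-8)(20)/(2.051e-07) = 1.668 Ω
Segment 2: A = π(d/2)² = π(3.4050e-04 m)² = 3.642e-07 m²
R₂ = (1.71×10^-8)(34.8)/(3.642e-07) = 1.634 Ω
R = R₁ + R₂ = 3.30 Ω

3.30 Ω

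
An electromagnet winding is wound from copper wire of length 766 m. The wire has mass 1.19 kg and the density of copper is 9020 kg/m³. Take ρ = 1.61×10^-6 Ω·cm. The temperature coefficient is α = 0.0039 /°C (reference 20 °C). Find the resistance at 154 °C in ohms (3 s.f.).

109 Ω

ρ = 1.61×10^-6 Ω·cm = 1.61×10^-8 Ω·m
A = m/(density·L) = 1.19/(9020×766) = 1.7223e-07 m²
R = ρL/A = (1.61×10^-8)(766)/(1.7223e-07) = 71.6 Ω
R(154 °C) = 71.6 × (1 + 0.0039×134) = 109 Ω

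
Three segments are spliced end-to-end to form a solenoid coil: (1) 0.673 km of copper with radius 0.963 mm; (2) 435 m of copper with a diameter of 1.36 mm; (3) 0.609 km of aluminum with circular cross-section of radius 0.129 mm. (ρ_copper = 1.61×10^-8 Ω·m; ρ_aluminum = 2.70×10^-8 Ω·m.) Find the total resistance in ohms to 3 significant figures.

323 Ω

Seg 1: A = πr² = π(9.6300e-04 m)² = 2.913e-06 m²
R_1 = (1.61×10^-8)(673)/(2.913e-06) = 3.719 Ω
Seg 2: A = π(d/2)² = π(6.8000e-04 m)² = 1.453e-06 m²
R_2 = (1.61×10^-8)(435)/(1.453e-06) = 4.821 Ω
Seg 3: A = πr² = π(1.2900e-04 m)² = 5.228e-08 m²
R_3 = (2.70×10^-8)(609)/(5.228e-08) = 314.5 Ω
R_total = R_1 + R_2 + R_3 = 323 Ω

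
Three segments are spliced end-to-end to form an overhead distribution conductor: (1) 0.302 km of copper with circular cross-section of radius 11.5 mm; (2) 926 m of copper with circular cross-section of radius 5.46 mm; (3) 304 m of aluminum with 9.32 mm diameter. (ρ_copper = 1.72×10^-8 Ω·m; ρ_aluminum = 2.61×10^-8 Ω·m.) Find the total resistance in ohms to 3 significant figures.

Seg 1: A = πr² = π(1.1500e-02 m)² = 4.155e-04 m²
R_1 = (1.72×10^-8)(302)/(4.155e-04) = 0.0125 Ω
Seg 2: A = πr² = π(5.4600e-03 m)² = 9.366e-05 m²
R_2 = (1.72×10^-8)(926)/(9.366e-05) = 0.1701 Ω
Seg 3: A = π(d/2)² = π(4.6600e-03 m)² = 6.822e-05 m²
R_3 = (2.61×10^-8)(304)/(6.822e-05) = 0.1163 Ω
R_total = R_1 + R_2 + R_3 = 0.299 Ω

0.299 Ω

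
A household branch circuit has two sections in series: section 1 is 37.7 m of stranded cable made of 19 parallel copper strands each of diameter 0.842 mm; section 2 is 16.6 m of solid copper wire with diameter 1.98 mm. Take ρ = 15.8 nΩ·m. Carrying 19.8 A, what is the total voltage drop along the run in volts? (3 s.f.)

2.80 V

ρ = 15.8 nΩ·m = 1.58×10^-8 Ω·m
Section 1: A_strand = π(4.2100e-04)² = 5.568e-07 m²; R₁ = ρL/(N·A_s) = (1.58×10^-8)(37.7)/(19×5.568e-07) = 0.0563 Ω
Section 2: A = π(d/2)² = π(9.9000e-04 m)² = 3.079e-06 m²
R₂ = (1.58×10^-8)(16.6)/(3.079e-06) = 0.08518 Ω
R = R₁ + R₂ = 0.1415 Ω
V = IR = 19.8 × 0.1415 = 2.80 V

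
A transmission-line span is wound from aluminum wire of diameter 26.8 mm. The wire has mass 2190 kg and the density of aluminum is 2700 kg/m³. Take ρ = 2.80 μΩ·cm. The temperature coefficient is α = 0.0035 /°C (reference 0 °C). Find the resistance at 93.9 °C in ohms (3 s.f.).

ρ = 2.80 μΩ·cm = 2.80×10^-8 Ω·m
A = π(d/2)² = π(1.3400e-02 m)² = 5.6410e-04 m²
L = m/(density·A) = 2190/(2700×5.6410e-04) = 1438 m
R = ρL/A = (2.80×10^-8)(1438)/(5.6410e-04) = 0.07137 Ω
R(93.9 °C) = 0.07137 × (1 + 0.0035×93.9) = 0.0948 Ω

0.0948 Ω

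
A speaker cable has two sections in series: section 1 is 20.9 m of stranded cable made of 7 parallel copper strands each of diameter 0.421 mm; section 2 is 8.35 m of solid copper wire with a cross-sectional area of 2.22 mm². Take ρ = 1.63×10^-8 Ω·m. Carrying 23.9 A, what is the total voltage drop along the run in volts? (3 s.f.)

9.82 V

Section 1: A_strand = π(2.1050e-04)² = 1.392e-07 m²; R₁ = ρL/(N·A_s) = (1.63×10^-8)(20.9)/(7×1.392e-07) = 0.3496 Ω
Section 2: A = 2.22 mm² = 2.220e-06 m²
R₂ = (1.63×10^-8)(8.35)/(2.220e-06) = 0.06131 Ω
R = R₁ + R₂ = 0.4109 Ω
V = IR = 23.9 × 0.4109 = 9.82 V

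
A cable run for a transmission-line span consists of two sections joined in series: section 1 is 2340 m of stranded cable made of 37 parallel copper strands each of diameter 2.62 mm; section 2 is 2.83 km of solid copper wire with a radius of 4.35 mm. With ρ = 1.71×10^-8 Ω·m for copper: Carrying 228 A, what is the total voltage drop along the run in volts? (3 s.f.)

Section 1: A_strand = π(1.3100e-03)² = 5.391e-06 m²; R₁ = ρL/(N·A_s) = (1.71×10^-8)(2340)/(37×5.391e-06) = 0.2006 Ω
Section 2: A = πr² = π(4.3500e-03 m)² = 5.945e-05 m²
R₂ = (1.71×10^-8)(2830)/(5.945e-05) = 0.8141 Ω
R = R₁ + R₂ = 1.015 Ω
V = IR = 228 × 1.015 = 231 V

231 V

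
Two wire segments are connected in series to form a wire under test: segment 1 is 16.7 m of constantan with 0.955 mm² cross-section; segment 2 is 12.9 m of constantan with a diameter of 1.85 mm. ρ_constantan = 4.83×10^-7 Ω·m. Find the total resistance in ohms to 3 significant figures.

10.8 Ω

Segment 1: A = 0.955 mm² = 9.550e-07 m²
R₁ = ρL/A = (4.83×10^-7)(16.7)/(9.550e-07) = 8.446 Ω
Segment 2: A = π(d/2)² = π(9.2500e-04 m)² = 2.688e-06 m²
R₂ = (4.83×10^-7)(12.9)/(2.688e-06) = 2.318 Ω
R = R₁ + R₂ = 10.8 Ω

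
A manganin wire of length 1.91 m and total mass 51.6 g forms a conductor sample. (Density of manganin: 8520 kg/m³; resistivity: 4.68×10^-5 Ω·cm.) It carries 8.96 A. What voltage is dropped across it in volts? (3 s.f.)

ρ = 4.68×10^-5 Ω·cm = 4.68×10^-7 Ω·m
A = m/(density·L) = 0.0516/(8520×1.91) = 3.1709e-06 m²
R = ρL/A = (4.68×10^-7)(1.91)/(3.1709e-06) = 0.2819 Ω
V = IR = 8.96 × 0.2819 = 2.53 V

2.53 V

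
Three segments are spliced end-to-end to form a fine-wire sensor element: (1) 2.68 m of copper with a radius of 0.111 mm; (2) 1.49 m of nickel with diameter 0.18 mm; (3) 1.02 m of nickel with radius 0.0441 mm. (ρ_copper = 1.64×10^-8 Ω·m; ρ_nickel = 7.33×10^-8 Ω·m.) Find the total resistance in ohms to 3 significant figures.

Seg 1: A = πr² = π(1.1100e-04 m)² = 3.871e-08 m²
R_1 = (1.64×10^-8)(2.68)/(3.871e-08) = 1.135 Ω
Seg 2: A = π(d/2)² = π(9.0000e-05 m)² = 2.545e-08 m²
R_2 = (7.33×10^-8)(1.49)/(2.545e-08) = 4.292 Ω
Seg 3: A = πr² = π(4.4100e-05 m)² = 6.110e-09 m²
R_3 = (7.33×10^-8)(1.02)/(6.110e-09) = 12.24 Ω
R_total = R_1 + R_2 + R_3 = 17.7 Ω

17.7 Ω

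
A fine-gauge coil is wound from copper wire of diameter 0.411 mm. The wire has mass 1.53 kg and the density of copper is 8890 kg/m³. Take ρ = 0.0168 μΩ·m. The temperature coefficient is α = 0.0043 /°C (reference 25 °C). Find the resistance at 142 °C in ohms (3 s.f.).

247 Ω

ρ = 0.0168 μΩ·m = 1.68×10^-8 Ω·m
A = π(d/2)² = π(2.0550e-04 m)² = 1.3267e-07 m²
L = m/(density·A) = 1.53/(8890×1.3267e-07) = 1297 m
R = ρL/A = (1.68×10^-8)(1297)/(1.3267e-07) = 164.3 Ω
R(142 °C) = 164.3 × (1 + 0.0043×117) = 247 Ω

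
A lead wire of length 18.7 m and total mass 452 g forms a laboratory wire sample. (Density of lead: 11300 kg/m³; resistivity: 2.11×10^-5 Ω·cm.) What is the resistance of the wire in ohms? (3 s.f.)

ρ = 2.11×10^-5 Ω·cm = 2.11×10^-7 Ω·m
A = m/(density·L) = 0.452/(11300×18.7) = 2.1390e-06 m²
R = ρL/A = (2.11×10^-7)(18.7)/(2.1390e-06) = 1.84 Ω

1.84 Ω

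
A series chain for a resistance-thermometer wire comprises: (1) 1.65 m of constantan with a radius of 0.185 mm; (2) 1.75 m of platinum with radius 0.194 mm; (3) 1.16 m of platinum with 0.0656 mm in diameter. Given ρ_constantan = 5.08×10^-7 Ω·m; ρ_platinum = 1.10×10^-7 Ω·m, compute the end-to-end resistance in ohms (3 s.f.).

Seg 1: A = πr² = π(1.8500e-04 m)² = 1.075e-07 m²
R_1 = (5.08×10^-7)(1.65)/(1.075e-07) = 7.796 Ω
Seg 2: A = πr² = π(1.9400e-04 m)² = 1.182e-07 m²
R_2 = (1.10×10^-7)(1.75)/(1.182e-07) = 1.628 Ω
Seg 3: A = π(d/2)² = π(3.2800e-05 m)² = 3.380e-09 m²
R_3 = (1.10×10^-7)(1.16)/(3.380e-09) = 37.75 Ω
R_total = R_1 + R_2 + R_3 = 47.2 Ω

47.2 Ω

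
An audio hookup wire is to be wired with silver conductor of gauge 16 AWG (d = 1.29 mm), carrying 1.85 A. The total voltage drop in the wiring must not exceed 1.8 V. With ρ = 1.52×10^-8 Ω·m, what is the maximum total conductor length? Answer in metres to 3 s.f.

83.7 m

A = π(1.29/2 mm)² = π(6.4500e-04 m)² = 1.307e-06 m²
L_max = V_max·A/(1·ρI) = (1.8)(1.307e-06)/(1.52×10^-8×1.85) = 83.7 m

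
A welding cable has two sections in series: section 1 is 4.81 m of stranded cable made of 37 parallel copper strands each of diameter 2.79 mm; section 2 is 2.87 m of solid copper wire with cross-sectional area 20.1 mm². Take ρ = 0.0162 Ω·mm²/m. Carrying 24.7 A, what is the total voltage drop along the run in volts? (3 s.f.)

0.0656 V

ρ = 0.0162 Ω·mm²/m = 1.62×10^-8 Ω·m
Section 1: A_strand = π(1.3950e-03)² = 6.114e-06 m²; R₁ = ρL/(N·A_s) = (1.62×10^-8)(4.81)/(37×6.114e-06) = 3.445×10^-4 Ω
Section 2: A = 20.1 mm² = 2.010e-05 m²
R₂ = (1.62×10^-8)(2.87)/(2.010e-05) = 0.002313 Ω
R = R₁ + R₂ = 0.002658 Ω
V = IR = 24.7 × 0.002658 = 0.0656 V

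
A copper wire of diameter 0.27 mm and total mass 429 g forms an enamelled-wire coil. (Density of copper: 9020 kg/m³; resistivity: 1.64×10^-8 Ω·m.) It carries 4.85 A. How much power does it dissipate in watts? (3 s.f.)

A = π(d/2)² = π(1.3500e-04 m)² = 5.7256e-08 m²
L = m/(density·A) = 0.429/(9020×5.7256e-08) = 830.7 m
R = ρL/A = (1.64×10^-8)(830.7)/(5.7256e-08) = 237.9 Ω
P = I²R = (4.85)² × 237.9 = 5600 W

5600 W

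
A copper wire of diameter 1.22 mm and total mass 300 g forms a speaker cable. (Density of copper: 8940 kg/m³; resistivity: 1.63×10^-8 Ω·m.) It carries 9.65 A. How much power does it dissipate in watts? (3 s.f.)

A = π(d/2)² = π(6.1000e-04 m)² = 1.1690e-06 m²
L = m/(density·A) = 0.3/(8940×1.1690e-06) = 28.71 m
R = ρL/A = (1.63×10^-8)(28.71)/(1.1690e-06) = 0.4003 Ω
P = I²R = (9.65)² × 0.4003 = 37.3 W

37.3 W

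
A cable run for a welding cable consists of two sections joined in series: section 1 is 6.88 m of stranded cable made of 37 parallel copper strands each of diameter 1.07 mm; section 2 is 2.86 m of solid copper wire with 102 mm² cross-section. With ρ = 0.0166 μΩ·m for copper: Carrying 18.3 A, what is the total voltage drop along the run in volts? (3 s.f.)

ρ = 0.0166 μΩ·m = 1.66×10^-8 Ω·m
Section 1: A_strand = π(5.3500e-04)² = 8.992e-07 m²; R₁ = ρL/(N·A_s) = (1.66×10^-8)(6.88)/(37×8.992e-07) = 0.003433 Ω
Section 2: A = 102 mm² = 1.020e-04 m²
R₂ = (1.66×10^-8)(2.86)/(1.020e-04) = 4.655×10^-4 Ω
R = R₁ + R₂ = 0.003898 Ω
V = IR = 18.3 × 0.003898 = 0.0713 V

0.0713 V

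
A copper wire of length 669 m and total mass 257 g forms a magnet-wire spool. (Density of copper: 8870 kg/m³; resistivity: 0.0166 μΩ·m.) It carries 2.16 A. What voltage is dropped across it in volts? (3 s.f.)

554 V

ρ = 0.0166 μΩ·m = 1.66×10^-8 Ω·m
A = m/(density·L) = 0.257/(8870×669) = 4.3310e-08 m²
R = ρL/A = (1.66×10^-8)(669)/(4.3310e-08) = 256.4 Ω
V = IR = 2.16 × 256.4 = 554 V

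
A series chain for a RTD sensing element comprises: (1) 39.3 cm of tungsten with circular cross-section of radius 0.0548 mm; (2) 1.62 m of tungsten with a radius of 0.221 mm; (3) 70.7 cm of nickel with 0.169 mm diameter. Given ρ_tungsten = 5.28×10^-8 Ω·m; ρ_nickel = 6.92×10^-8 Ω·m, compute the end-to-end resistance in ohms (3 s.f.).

Seg 1: A = πr² = π(5.4800e-05 m)² = 9.434e-09 m²
R_1 = (5.28×10^-8)(0.393)/(9.434e-09) = 2.199 Ω
Seg 2: A = πr² = π(2.2100e-04 m)² = 1.534e-07 m²
R_2 = (5.28×10^-8)(1.62)/(1.534e-07) = 0.5575 Ω
Seg 3: A = π(d/2)² = π(8.4500e-05 m)² = 2.243e-08 m²
R_3 = (6.92×10^-8)(0.707)/(2.243e-08) = 2.181 Ω
R_total = R_1 + R_2 + R_3 = 4.94 Ω

4.94 Ω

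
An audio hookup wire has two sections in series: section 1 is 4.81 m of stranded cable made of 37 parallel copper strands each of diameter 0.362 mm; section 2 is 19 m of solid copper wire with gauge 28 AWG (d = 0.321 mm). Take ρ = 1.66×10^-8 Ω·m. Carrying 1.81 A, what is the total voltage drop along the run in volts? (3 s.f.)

Section 1: A_strand = π(1.8100e-04)² = 1.029e-07 m²; R₁ = ρL/(N·A_s) = (1.66×10^-8)(4.81)/(37×1.029e-07) = 0.02097 Ω
Section 2: A = π(0.321/2 mm)² = π(1.6050e-04 m)² = 8.093e-08 m²
R₂ = (1.66×10^-8)(19)/(8.093e-08) = 3.897 Ω
R = R₁ + R₂ = 3.918 Ω
V = IR = 1.81 × 3.918 = 7.09 V

7.09 V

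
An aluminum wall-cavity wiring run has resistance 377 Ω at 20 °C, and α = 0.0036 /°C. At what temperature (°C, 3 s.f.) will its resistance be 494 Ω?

R = R₀(1 + α(T − T₀)) ⇒ T = T₀ + (R/R₀ − 1)/α
T = 20 + (494/377 − 1)/0.0036 = 20 + (0.3103)/0.0036 = 106 °C

106 °C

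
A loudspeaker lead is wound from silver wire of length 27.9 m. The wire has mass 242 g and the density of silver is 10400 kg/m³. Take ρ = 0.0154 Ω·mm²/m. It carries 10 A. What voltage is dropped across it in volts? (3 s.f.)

ρ = 0.0154 Ω·mm²/m = 1.54×10^-8 Ω·m
A = m/(density·L) = 0.242/(10400×27.9) = 8.3402e-07 m²
R = ρL/A = (1.54×10^-8)(27.9)/(8.3402e-07) = 0.5152 Ω
V = IR = 10 × 0.5152 = 5.15 V

5.15 V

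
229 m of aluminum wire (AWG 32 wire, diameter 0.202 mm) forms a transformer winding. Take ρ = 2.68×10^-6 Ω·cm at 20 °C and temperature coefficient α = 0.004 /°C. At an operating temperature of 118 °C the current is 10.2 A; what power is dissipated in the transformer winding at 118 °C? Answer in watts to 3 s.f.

ρ = 2.68×10^-6 Ω·cm = 2.68×10^-8 Ω·m
A = π(0.202/2 mm)² = π(1.0100e-04 m)² = 3.205e-08 m²
R₍20₎ = ρL/A = (2.68×10^-8)(229)/(3.205e-08) = 191.5 Ω
R₍118₎ = R₍20₎(1 + αΔT) = 191.5 × (1 + 0.004×98) = 266.6 Ω
P = I²R = (10.2)² × 266.6 = 27700 W

27700 W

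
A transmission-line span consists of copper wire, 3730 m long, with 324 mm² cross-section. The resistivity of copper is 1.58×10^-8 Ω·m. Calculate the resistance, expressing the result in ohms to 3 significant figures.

0.182 Ω

A = 324 mm² = 3.240e-04 m²
R = ρL/A = (1.58×10^-8)(3730 m)/(3.240e-04 m²) = 0.182 Ω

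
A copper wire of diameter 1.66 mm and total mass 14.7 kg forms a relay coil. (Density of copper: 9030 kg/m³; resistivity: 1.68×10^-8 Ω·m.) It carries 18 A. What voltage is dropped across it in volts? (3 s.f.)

A = π(d/2)² = π(8.3000e-04 m)² = 2.1642e-06 m²
L = m/(density·A) = 14.7/(9030×2.1642e-06) = 752.2 m
R = ρL/A = (1.68×10^-8)(752.2)/(2.1642e-06) = 5.839 Ω
V = IR = 18 × 5.839 = 105 V

105 V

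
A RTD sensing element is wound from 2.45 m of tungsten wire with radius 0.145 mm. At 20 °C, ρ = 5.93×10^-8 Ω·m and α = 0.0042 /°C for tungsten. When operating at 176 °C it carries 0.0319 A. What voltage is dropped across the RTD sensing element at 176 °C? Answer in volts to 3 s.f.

A = πr² = π(1.4500e-04 m)² = 6.605e-08 m²
R₍20₎ = ρL/A = (5.93×10^-8)(2.45)/(6.605e-08) = 2.2 Ω
R₍176₎ = R₍20₎(1 + αΔT) = 2.2 × (1 + 0.0042×156) = 3.641 Ω
V = IR = 0.0319 × 3.641 = 0.116 V

0.116 V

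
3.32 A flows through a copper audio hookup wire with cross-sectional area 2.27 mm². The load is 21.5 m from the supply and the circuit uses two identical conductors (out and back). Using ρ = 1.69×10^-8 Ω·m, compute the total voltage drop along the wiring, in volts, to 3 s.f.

A = 2.27 mm² = 2.270e-06 m²
Total conductor length (both ways) L = 2 × 21.5 = 43 m
R = ρL/A = (1.69×10^-8)(43)/(2.270e-06) = 0.3201 Ω
V = IR = 3.32 × 0.3201 = 1.06 V

1.06 V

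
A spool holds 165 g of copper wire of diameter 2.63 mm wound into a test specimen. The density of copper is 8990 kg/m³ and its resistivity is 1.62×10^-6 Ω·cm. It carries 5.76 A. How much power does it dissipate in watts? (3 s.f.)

ρ = 1.62×10^-6 Ω·cm = 1.62×10^-8 Ω·m
A = π(d/2)² = π(1.3150e-03 m)² = 5.4325e-06 m²
L = m/(density·A) = 0.165/(8990×5.4325e-06) = 3.378 m
R = ρL/A = (1.62×10^-8)(3.378)/(5.4325e-06) = 0.01007 Ω
P = I²R = (5.76)² × 0.01007 = 0.334 W

0.334 W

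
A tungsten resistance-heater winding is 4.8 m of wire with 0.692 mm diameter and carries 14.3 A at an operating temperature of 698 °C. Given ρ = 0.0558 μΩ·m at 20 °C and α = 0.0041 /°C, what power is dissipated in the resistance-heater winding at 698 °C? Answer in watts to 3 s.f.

550 W

ρ = 0.0558 μΩ·m = 5.58×10^-8 Ω·m
A = π(d/2)² = π(3.4600e-04 m)² = 3.761e-07 m²
R₍20₎ = ρL/A = (5.58×10^-8)(4.8)/(3.761e-07) = 0.7122 Ω
R₍698₎ = R₍20₎(1 + αΔT) = 0.7122 × (1 + 0.0041×678) = 2.692 Ω
P = I²R = (14.3)² × 2.692 = 550 W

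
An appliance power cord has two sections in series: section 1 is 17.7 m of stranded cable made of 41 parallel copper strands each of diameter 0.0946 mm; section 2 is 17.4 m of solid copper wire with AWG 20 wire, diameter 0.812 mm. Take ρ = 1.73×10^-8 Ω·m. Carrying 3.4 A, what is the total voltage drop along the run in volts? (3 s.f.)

5.59 V

Section 1: A_strand = π(4.7300e-05)² = 7.029e-09 m²; R₁ = ρL/(N·A_s) = (1.73×10^-8)(17.7)/(41×7.029e-09) = 1.063 Ω
Section 2: A = π(0.812/2 mm)² = π(4.0600e-04 m)² = 5.178e-07 m²
R₂ = (1.73×10^-8)(17.4)/(5.178e-07) = 0.5813 Ω
R = R₁ + R₂ = 1.644 Ω
V = IR = 3.4 × 1.644 = 5.59 V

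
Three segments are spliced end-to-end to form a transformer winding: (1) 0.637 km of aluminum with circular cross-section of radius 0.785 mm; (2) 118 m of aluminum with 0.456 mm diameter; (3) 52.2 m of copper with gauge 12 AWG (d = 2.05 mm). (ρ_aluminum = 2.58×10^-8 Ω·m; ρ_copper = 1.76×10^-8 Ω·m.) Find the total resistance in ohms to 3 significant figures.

27.4 Ω

Seg 1: A = πr² = π(7.8500e-04 m)² = 1.936e-06 m²
R_1 = (2.58×10^-8)(637)/(1.936e-06) = 8.489 Ω
Seg 2: A = π(d/2)² = π(2.2800e-04 m)² = 1.633e-07 m²
R_2 = (2.58×10^-8)(118)/(1.633e-07) = 18.64 Ω
Seg 3: A = π(2.05/2 mm)² = π(1.0250e-03 m)² = 3.301e-06 m²
R_3 = (1.76×10^-8)(52.2)/(3.301e-06) = 0.2783 Ω
R_total = R_1 + R_2 + R_3 = 27.4 Ω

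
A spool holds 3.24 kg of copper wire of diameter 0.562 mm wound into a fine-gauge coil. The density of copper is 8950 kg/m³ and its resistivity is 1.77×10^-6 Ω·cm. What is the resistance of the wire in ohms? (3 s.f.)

ρ = 1.77×10^-6 Ω·cm = 1.77×10^-8 Ω·m
A = π(d/2)² = π(2.8100e-04 m)² = 2.4806e-07 m²
L = m/(density·A) = 3.24/(8950×2.4806e-07) = 1459 m
R = ρL/A = (1.77×10^-8)(1459)/(2.4806e-07) = 104 Ω

104 Ω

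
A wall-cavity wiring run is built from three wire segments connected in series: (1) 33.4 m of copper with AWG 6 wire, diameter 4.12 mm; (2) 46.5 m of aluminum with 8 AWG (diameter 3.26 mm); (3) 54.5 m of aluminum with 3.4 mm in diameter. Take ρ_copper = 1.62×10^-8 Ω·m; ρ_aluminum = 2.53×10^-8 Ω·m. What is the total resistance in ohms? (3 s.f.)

0.333 Ω

Seg 1: A = π(4.12/2 mm)² = π(2.0600e-03 m)² = 1.333e-05 m²
R_1 = (1.62×10^-8)(33.4)/(1.333e-05) = 0.04059 Ω
Seg 2: A = π(3.26/2 mm)² = π(1.6300e-03 m)² = 8.347e-06 m²
R_2 = (2.53×10^-8)(46.5)/(8.347e-06) = 0.1409 Ω
Seg 3: A = π(d/2)² = π(1.7000e-03 m)² = 9.079e-06 m²
R_3 = (2.53×10^-8)(54.5)/(9.079e-06) = 0.1519 Ω
R_total = R_1 + R_2 + R_3 = 0.333 Ω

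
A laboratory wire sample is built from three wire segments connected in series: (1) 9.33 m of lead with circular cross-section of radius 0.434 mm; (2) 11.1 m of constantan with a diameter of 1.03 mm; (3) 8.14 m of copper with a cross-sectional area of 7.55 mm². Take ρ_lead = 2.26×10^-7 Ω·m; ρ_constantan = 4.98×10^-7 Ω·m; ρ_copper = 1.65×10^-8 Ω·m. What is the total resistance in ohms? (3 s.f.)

10.2 Ω

Seg 1: A = πr² = π(4.3400e-04 m)² = 5.917e-07 m²
R_1 = (2.26×10^-7)(9.33)/(5.917e-07) = 3.563 Ω
Seg 2: A = π(d/2)² = π(5.1500e-04 m)² = 8.332e-07 m²
R_2 = (4.98×10^-7)(11.1)/(8.332e-07) = 6.634 Ω
Seg 3: A = 7.55 mm² = 7.550e-06 m²
R_3 = (1.65×10^-8)(8.14)/(7.550e-06) = 0.01779 Ω
R_total = R_1 + R_2 + R_3 = 10.2 Ω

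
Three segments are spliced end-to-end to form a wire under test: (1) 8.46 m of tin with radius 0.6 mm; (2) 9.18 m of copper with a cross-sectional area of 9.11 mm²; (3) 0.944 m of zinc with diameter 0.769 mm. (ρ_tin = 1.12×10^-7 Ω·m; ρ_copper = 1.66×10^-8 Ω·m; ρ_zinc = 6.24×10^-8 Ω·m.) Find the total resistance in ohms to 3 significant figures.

Seg 1: A = πr² = π(6.0000e-04 m)² = 1.131e-06 m²
R_1 = (1.12×10^-7)(8.46)/(1.131e-06) = 0.8378 Ω
Seg 2: A = 9.11 mm² = 9.110e-06 m²
R_2 = (1.66×10^-8)(9.18)/(9.110e-06) = 0.01673 Ω
Seg 3: A = π(d/2)² = π(3.8450e-04 m)² = 4.645e-07 m²
R_3 = (6.24×10^-8)(0.944)/(4.645e-07) = 0.1268 Ω
R_total = R_1 + R_2 + R_3 = 0.981 Ω

0.981 Ω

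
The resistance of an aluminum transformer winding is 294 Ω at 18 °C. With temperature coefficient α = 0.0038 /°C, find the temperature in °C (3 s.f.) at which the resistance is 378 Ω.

R = R₀(1 + α(T − T₀)) ⇒ T = T₀ + (R/R₀ − 1)/α
T = 18 + (378/294 − 1)/0.0038 = 18 + (0.2857)/0.0038 = 93.2 °C

93.2 °C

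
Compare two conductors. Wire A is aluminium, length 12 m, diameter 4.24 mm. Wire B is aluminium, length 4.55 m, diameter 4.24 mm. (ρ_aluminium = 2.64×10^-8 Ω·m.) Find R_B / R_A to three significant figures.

0.379

R ∝ ρL/d², so R_B/R_A = (L_B/L_A)
= (4.55/12) = 0.379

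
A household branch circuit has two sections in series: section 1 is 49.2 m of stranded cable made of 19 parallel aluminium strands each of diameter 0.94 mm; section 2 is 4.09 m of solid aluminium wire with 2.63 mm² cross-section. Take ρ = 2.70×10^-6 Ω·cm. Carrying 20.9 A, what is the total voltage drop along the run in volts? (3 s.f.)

ρ = 2.70×10^-6 Ω·cm = 2.70×10^-8 Ω·m
Section 1: A_strand = π(4.7000e-04)² = 6.940e-07 m²; R₁ = ρL/(N·A_s) = (2.70×10^-8)(49.2)/(19×6.940e-07) = 0.1007 Ω
Section 2: A = 2.63 mm² = 2.630e-06 m²
R₂ = (2.70×10^-8)(4.09)/(2.630e-06) = 0.04199 Ω
R = R₁ + R₂ = 0.1427 Ω
V = IR = 20.9 × 0.1427 = 2.98 V

2.98 V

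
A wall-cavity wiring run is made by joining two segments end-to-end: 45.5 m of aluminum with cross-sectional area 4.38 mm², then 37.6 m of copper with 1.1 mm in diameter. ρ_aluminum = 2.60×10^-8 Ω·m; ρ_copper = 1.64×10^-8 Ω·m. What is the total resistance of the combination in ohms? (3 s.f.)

Segment 1: A = 4.38 mm² = 4.380e-06 m²
R₁ = ρL/A = (2.60×10^-8)(45.5)/(4.380e-06) = 0.2701 Ω
Segment 2: A = π(d/2)² = π(5.5000e-04 m)² = 9.503e-07 m²
R₂ = (1.64×10^-8)(37.6)/(9.503e-07) = 0.6489 Ω
R = R₁ + R₂ = 0.919 Ω

0.919 Ω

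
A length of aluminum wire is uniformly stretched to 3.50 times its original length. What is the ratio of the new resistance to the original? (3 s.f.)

Volume constant ⇒ A' = A/k with k = 3.5. R' = ρ(kL)/(A/k) = k²R.
Factor = 12.2

12.2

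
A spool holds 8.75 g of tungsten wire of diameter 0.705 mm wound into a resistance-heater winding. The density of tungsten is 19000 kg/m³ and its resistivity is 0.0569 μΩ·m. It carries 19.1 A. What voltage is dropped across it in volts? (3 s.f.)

ρ = 0.0569 μΩ·m = 5.69×10^-8 Ω·m
A = π(d/2)² = π(3.5250e-04 m)² = 3.9036e-07 m²
L = m/(density·A) = 0.00875/(19000×3.9036e-07) = 1.18 m
R = ρL/A = (5.69×10^-8)(1.18)/(3.9036e-07) = 0.172 Ω
V = IR = 19.1 × 0.172 = 3.28 V

3.28 V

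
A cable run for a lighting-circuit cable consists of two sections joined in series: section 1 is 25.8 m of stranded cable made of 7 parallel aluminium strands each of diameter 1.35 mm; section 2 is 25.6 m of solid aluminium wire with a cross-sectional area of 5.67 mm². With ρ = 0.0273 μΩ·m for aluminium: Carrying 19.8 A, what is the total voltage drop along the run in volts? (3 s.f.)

ρ = 0.0273 μΩ·m = 2.73×10^-8 Ω·m
Section 1: A_strand = π(6.7500e-04)² = 1.431e-06 m²; R₁ = ρL/(N·A_s) = (2.73×10^-8)(25.8)/(7×1.431e-06) = 0.0703 Ω
Section 2: A = 5.67 mm² = 5.670e-06 m²
R₂ = (2.73×10^-8)(25.6)/(5.670e-06) = 0.1233 Ω
R = R₁ + R₂ = 0.1936 Ω
V = IR = 19.8 × 0.1936 = 3.83 V

3.83 V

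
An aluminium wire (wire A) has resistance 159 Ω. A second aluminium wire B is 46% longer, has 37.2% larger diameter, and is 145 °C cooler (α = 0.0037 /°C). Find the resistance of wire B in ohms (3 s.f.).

R ∝ ρL/d² with ρ ∝ (1+αΔT), so R_B/R_A = (1 + 46/100) × (1 + 37.2/100)⁻² × (1 − 0.0037×145)
= 1.46 × 0.5312 × 0.4635 = 0.3595
R_B = 0.3595 × 159 = 57.2 Ω

57.2 Ω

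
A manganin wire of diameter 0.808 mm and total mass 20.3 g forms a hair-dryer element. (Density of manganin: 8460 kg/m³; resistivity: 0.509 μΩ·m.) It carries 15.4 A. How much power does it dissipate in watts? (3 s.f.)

ρ = 0.509 μΩ·m = 5.09×10^-7 Ω·m
A = π(d/2)² = π(4.0400e-04 m)² = 5.1276e-07 m²
L = m/(density·A) = 0.0203/(8460×5.1276e-07) = 4.68 m
R = ρL/A = (5.09×10^-7)(4.68)/(5.1276e-07) = 4.645 Ω
P = I²R = (15.4)² × 4.645 = 1100 W

1100 W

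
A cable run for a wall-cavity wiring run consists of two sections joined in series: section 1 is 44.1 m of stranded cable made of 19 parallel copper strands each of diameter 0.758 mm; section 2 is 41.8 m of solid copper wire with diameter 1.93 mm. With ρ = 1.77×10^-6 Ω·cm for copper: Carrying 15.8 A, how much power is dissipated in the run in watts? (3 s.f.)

ρ = 1.77×10^-6 Ω·cm = 1.77×10^-8 Ω·m
Section 1: A_strand = π(3.7900e-04)² = 4.513e-07 m²; R₁ = ρL/(N·A_s) = (1.77×10^-8)(44.1)/(19×4.513e-07) = 0.09104 Ω
Section 2: A = π(d/2)² = π(9.6500e-04 m)² = 2.926e-06 m²
R₂ = (1.77×10^-8)(41.8)/(2.926e-06) = 0.2529 Ω
R = R₁ + R₂ = 0.3439 Ω
P = I²R = (15.8)² × 0.3439 = 85.9 W

85.9 W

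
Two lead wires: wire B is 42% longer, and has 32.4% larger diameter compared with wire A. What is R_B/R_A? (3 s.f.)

R ∝ L/d², so R_B/R_A = (1 + 42/100) × (1 + 32.4/100)⁻²
= 1.42 × 0.5705 = 0.810

0.810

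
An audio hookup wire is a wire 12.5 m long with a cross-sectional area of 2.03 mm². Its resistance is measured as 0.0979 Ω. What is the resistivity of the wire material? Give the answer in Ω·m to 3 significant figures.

A = 2.03 mm² = 2.030e-06 m²
ρ = RA/L = (0.0979)(2.030e-06)/(12.5) = 1.59×10^-8 Ω·m

1.59×10^-8 Ω·m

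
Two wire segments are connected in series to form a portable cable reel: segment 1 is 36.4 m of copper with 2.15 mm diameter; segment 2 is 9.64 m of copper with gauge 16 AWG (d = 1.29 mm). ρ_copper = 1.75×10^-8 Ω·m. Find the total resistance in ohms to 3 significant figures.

0.305 Ω

Segment 1: A = π(d/2)² = π(1.0750e-03 m)² = 3.631e-06 m²
R₁ = ρL/A = (1.75×10^-8)(36.4)/(3.631e-06) = 0.1755 Ω
Segment 2: A = π(1.29/2 mm)² = π(6.4500e-04 m)² = 1.307e-06 m²
R₂ = (1.75×10^-8)(9.64)/(1.307e-06) = 0.1291 Ω
R = R₁ + R₂ = 0.305 Ω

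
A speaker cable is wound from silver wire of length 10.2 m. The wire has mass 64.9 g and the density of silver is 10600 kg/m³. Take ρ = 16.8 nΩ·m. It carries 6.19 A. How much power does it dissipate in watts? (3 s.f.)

10.9 W

ρ = 16.8 nΩ·m = 1.68×10^-8 Ω·m
A = m/(density·L) = 0.0649/(10600×10.2) = 6.0026e-07 m²
R = ρL/A = (1.68×10^-8)(10.2)/(6.0026e-07) = 0.2855 Ω
P = I²R = (6.19)² × 0.2855 = 10.9 W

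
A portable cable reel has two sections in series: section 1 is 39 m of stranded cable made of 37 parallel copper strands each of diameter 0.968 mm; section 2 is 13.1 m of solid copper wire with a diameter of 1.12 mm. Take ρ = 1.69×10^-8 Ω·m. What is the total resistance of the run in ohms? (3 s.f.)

Section 1: A_strand = π(4.8400e-04)² = 7.359e-07 m²; R₁ = ρL/(N·A_s) = (1.69×10^-8)(39)/(37×7.359e-07) = 0.02421 Ω
Section 2: A = π(d/2)² = π(5.6000e-04 m)² = 9.852e-07 m²
R₂ = (1.69×10^-8)(13.1)/(9.852e-07) = 0.2247 Ω
R = R₁ + R₂ = 0.249 Ω

0.249 Ω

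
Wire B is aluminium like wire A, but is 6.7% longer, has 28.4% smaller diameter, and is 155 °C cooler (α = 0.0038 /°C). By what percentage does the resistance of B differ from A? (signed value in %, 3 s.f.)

-14.5%

R ∝ ρL/d² with ρ ∝ (1+αΔT), so R_B/R_A = (1 + 6.7/100) × (1 − 28.4/100)⁻² × (1 − 0.0038×155)
= 1.067 × 1.951 × 0.411 = 0.8554
(R_B − R_A)/R_A = 0.8554 − 1 = -14.5%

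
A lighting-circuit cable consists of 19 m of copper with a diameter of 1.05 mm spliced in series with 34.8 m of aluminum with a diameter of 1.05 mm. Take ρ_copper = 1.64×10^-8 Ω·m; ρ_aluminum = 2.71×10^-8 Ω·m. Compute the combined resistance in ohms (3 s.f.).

1.45 Ω

Segment 1: A = π(d/2)² = π(5.2500e-04 m)² = 8.659e-07 m²
R₁ = ρL/A = (1.64×10^-8)(19)/(8.659e-07) = 0.3599 Ω
R₂ = (2.71×10^-8)(34.8)/(8.659e-07) = 1.089 Ω
R = R₁ + R₂ = 1.45 Ω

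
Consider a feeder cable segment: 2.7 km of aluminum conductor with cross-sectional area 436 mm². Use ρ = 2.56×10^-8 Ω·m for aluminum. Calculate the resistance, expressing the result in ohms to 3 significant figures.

A = 436 mm² = 4.360e-04 m²
R = ρL/A = (2.56×10^-8)(2700 m)/(4.360e-04 m²) = 0.159 Ω

0.159 Ω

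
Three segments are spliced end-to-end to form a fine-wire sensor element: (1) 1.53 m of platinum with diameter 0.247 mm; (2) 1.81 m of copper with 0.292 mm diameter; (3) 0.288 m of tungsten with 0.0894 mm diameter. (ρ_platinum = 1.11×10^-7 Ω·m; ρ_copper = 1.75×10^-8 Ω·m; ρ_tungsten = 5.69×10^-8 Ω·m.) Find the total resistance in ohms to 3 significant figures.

6.63 Ω

Seg 1: A = π(d/2)² = π(1.2350e-04 m)² = 4.792e-08 m²
R_1 = (1.11×10^-7)(1.53)/(4.792e-08) = 3.544 Ω
Seg 2: A = π(d/2)² = π(1.4600e-04 m)² = 6.697e-08 m²
R_2 = (1.75×10^-8)(1.81)/(6.697e-08) = 0.473 Ω
Seg 3: A = π(d/2)² = π(4.4700e-05 m)² = 6.277e-09 m²
R_3 = (5.69×10^-8)(0.288)/(6.277e-09) = 2.611 Ω
R_total = R_1 + R_2 + R_3 = 6.63 Ω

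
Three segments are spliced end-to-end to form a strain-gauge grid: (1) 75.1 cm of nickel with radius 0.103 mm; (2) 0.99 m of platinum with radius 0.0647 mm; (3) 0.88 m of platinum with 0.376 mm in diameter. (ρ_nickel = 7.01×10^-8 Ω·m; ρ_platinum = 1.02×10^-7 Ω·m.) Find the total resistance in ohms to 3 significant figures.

10.1 Ω

Seg 1: A = πr² = π(1.0300e-04 m)² = 3.333e-08 m²
R_1 = (7.01×10^-8)(0.751)/(3.333e-08) = 1.58 Ω
Seg 2: A = πr² = π(6.4700e-05 m)² = 1.315e-08 m²
R_2 = (1.02×10^-7)(0.99)/(1.315e-08) = 7.679 Ω
Seg 3: A = π(d/2)² = π(1.8800e-04 m)² = 1.110e-07 m²
R_3 = (1.02×10^-7)(0.88)/(1.110e-07) = 0.8084 Ω
R_total = R_1 + R_2 + R_3 = 10.1 Ω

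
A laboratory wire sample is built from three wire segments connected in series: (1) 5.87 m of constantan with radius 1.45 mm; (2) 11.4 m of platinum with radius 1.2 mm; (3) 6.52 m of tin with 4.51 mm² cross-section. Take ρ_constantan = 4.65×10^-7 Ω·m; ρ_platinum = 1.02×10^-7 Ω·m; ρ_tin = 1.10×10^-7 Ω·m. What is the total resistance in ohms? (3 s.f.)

0.829 Ω

Seg 1: A = πr² = π(1.4500e-03 m)² = 6.605e-06 m²
R_1 = (4.65×10^-7)(5.87)/(6.605e-06) = 0.4132 Ω
Seg 2: A = πr² = π(1.2000e-03 m)² = 4.524e-06 m²
R_2 = (1.02×10^-7)(11.4)/(4.524e-06) = 0.257 Ω
Seg 3: A = 4.51 mm² = 4.510e-06 m²
R_3 = (1.10×10^-7)(6.52)/(4.510e-06) = 0.159 Ω
R_total = R_1 + R_2 + R_3 = 0.829 Ω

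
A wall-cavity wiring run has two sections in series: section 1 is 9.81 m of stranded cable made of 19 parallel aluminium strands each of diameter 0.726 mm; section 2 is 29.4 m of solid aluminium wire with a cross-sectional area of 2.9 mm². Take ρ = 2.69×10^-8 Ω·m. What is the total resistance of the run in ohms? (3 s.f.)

Section 1: A_strand = π(3.6300e-04)² = 4.140e-07 m²; R₁ = ρL/(N·A_s) = (2.69×10^-8)(9.81)/(19×4.140e-07) = 0.03355 Ω
Section 2: A = 2.9 mm² = 2.900e-06 m²
R₂ = (2.69×10^-8)(29.4)/(2.900e-06) = 0.2727 Ω
R = R₁ + R₂ = 0.306 Ω

0.306 Ω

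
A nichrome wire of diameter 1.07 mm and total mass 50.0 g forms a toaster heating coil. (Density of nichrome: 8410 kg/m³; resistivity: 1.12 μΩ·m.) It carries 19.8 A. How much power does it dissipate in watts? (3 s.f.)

ρ = 1.12 μΩ·m = 1.12×10^-6 Ω·m
A = π(d/2)² = π(5.3500e-04 m)² = 8.9920e-07 m²
L = m/(density·A) = 0.05/(8410×8.9920e-07) = 6.612 m
R = ρL/A = (1.12×10^-6)(6.612)/(8.9920e-07) = 8.235 Ω
P = I²R = (19.8)² × 8.235 = 3230 W

3230 W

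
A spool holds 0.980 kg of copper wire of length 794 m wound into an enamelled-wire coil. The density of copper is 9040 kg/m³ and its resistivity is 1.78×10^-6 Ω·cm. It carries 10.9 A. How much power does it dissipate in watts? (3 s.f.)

12300 W

ρ = 1.78×10^-6 Ω·cm = 1.78×10^-8 Ω·m
A = m/(density·L) = 0.98/(9040×794) = 1.3653e-07 m²
R = ρL/A = (1.78×10^-8)(794)/(1.3653e-07) = 103.5 Ω
P = I²R = (10.9)² × 103.5 = 12300 W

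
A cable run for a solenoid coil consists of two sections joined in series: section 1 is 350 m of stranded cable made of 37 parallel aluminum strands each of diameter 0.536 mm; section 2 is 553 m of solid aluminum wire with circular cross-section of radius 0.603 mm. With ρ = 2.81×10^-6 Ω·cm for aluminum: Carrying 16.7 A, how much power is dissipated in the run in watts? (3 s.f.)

ρ = 2.81×10^-6 Ω·cm = 2.81×10^-8 Ω·m
Section 1: A_strand = π(2.6800e-04)² = 2.256e-07 m²; R₁ = ρL/(N·A_s) = (2.81×10^-8)(350)/(37×2.256e-07) = 1.178 Ω
Section 2: A = πr² = π(6.0300e-04 m)² = 1.142e-06 m²
R₂ = (2.81×10^-8)(553)/(1.142e-06) = 13.6 Ω
R = R₁ + R₂ = 14.78 Ω
P = I²R = (16.7)² × 14.78 = 4120 W

4120 W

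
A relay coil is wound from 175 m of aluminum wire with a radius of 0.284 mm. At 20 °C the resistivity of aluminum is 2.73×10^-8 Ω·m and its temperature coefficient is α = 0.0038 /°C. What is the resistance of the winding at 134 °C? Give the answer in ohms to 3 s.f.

A = πr² = π(2.8400e-04 m)² = 2.534e-07 m²
R₍20°C₎ = ρL/A = (2.73×10^-8)(175)/(2.534e-07) = 18.85 Ω
R = R₀(1 + αΔT) = 18.85(1 + 0.0038×114) = 27.0 Ω

27.0 Ω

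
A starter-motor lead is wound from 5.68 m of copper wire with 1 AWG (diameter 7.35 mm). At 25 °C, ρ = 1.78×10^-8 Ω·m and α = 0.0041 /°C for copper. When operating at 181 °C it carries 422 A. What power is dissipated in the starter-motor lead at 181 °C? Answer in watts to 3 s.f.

696 W

A = π(7.35/2 mm)² = π(3.6750e-03 m)² = 4.243e-05 m²
R₍25₎ = ρL/A = (1.78×10^-8)(5.68)/(4.243e-05) = 0.002383 Ω
R₍181₎ = R₍25₎(1 + αΔT) = 0.002383 × (1 + 0.0041×156) = 0.003907 Ω
P = I²R = (422)² × 0.003907 = 696 W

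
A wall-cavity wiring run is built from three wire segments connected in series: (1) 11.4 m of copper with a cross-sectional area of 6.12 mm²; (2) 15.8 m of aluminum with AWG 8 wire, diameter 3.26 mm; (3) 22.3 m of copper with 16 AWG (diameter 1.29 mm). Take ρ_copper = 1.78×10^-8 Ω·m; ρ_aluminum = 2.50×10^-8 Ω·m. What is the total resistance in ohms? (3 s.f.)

Seg 1: A = 6.12 mm² = 6.120e-06 m²
R_1 = (1.78×10^-8)(11.4)/(6.120e-06) = 0.03316 Ω
Seg 2: A = π(3.26/2 mm)² = π(1.6300e-03 m)² = 8.347e-06 m²
R_2 = (2.50×10^-8)(15.8)/(8.347e-06) = 0.04732 Ω
Seg 3: A = π(1.29/2 mm)² = π(6.4500e-04 m)² = 1.307e-06 m²
R_3 = (1.78×10^-8)(22.3)/(1.307e-06) = 0.3037 Ω
R_total = R_1 + R_2 + R_3 = 0.384 Ω

0.384 Ω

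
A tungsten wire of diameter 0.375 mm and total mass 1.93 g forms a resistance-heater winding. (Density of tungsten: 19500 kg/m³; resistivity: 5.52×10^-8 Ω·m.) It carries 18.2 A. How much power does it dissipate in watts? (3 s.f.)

148 W

A = π(d/2)² = π(1.8750e-04 m)² = 1.1045e-07 m²
L = m/(density·A) = 0.00193/(19500×1.1045e-07) = 0.8961 m
R = ρL/A = (5.52×10^-8)(0.8961)/(1.1045e-07) = 0.4479 Ω
P = I²R = (18.2)² × 0.4479 = 148 W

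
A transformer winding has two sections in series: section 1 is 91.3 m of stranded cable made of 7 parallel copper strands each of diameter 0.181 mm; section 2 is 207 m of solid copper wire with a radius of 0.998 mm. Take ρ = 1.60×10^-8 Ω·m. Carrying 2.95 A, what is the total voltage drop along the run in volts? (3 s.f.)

Section 1: A_strand = π(9.0500e-05)² = 2.573e-08 m²; R₁ = ρL/(N·A_s) = (1.60×10^-8)(91.3)/(7×2.573e-08) = 8.11 Ω
Section 2: A = πr² = π(9.9800e-04 m)² = 3.129e-06 m²
R₂ = (1.60×10^-8)(207)/(3.129e-06) = 1.058 Ω
R = R₁ + R₂ = 9.169 Ω
V = IR = 2.95 × 9.169 = 27.0 V

27.0 V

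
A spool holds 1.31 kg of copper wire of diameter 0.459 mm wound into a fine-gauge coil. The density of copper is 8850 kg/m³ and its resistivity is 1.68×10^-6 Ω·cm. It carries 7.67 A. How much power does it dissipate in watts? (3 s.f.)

5340 W

ρ = 1.68×10^-6 Ω·cm = 1.68×10^-8 Ω·m
A = π(d/2)² = π(2.2950e-04 m)² = 1.6547e-07 m²
L = m/(density·A) = 1.31/(8850×1.6547e-07) = 894.6 m
R = ρL/A = (1.68×10^-8)(894.6)/(1.6547e-07) = 90.83 Ω
P = I²R = (7.67)² × 90.83 = 5340 W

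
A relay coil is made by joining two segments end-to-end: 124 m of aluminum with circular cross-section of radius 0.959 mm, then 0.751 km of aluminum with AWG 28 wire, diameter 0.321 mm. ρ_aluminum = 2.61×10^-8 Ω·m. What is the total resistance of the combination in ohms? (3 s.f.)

243 Ω

Segment 1: A = πr² = π(9.5900e-04 m)² = 2.889e-06 m²
R₁ = ρL/A = (2.61×10^-8)(124)/(2.889e-06) = 1.12 Ω
Segment 2: A = π(0.321/2 mm)² = π(1.6050e-04 m)² = 8.093e-08 m²
R₂ = (2.61×10^-8)(751)/(8.093e-08) = 242.2 Ω
R = R₁ + R₂ = 243 Ω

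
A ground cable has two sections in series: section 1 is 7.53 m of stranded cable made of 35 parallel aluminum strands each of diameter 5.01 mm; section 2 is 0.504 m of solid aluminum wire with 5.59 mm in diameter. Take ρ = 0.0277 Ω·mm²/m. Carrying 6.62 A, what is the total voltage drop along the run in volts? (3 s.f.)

0.00577 V

ρ = 0.0277 Ω·mm²/m = 2.77×10^-8 Ω·m
Section 1: A_strand = π(2.5050e-03)² = 1.971e-05 m²; R₁ = ρL/(N·A_s) = (2.77×10^-8)(7.53)/(35×1.971e-05) = 3.023×10^-4 Ω
Section 2: A = π(d/2)² = π(2.7950e-03 m)² = 2.454e-05 m²
R₂ = (2.77×10^-8)(0.504)/(2.454e-05) = 5.688×10^-4 Ω
R = R₁ + R₂ = 8.712×10^-4 Ω
V = IR = 6.62 × 8.712×10^-4 = 0.00577 V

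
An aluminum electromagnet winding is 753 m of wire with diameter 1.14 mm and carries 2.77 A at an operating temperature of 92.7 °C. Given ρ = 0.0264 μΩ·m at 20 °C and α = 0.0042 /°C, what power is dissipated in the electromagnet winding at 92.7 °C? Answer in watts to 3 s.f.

195 W

ρ = 0.0264 μΩ·m = 2.64×10^-8 Ω·m
A = π(d/2)² = π(5.7000e-04 m)² = 1.021e-06 m²
R₍20₎ = ρL/A = (2.64×10^-8)(753)/(1.021e-06) = 19.48 Ω
R₍92.7₎ = R₍20₎(1 + αΔT) = 19.48 × (1 + 0.0042×72.7) = 25.42 Ω
P = I²R = (2.77)² × 25.42 = 195 W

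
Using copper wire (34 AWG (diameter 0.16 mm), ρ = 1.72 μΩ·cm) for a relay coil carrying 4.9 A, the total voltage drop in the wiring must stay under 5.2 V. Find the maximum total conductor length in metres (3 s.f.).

ρ = 1.72 μΩ·cm = 1.72×10^-8 Ω·m
A = π(0.16/2 mm)² = π(8.0000e-05 m)² = 2.011e-08 m²
L_max = V_max·A/(1·ρI) = (5.2)(2.011e-08)/(1.72×10^-8×4.9) = 1.24 m

1.24 m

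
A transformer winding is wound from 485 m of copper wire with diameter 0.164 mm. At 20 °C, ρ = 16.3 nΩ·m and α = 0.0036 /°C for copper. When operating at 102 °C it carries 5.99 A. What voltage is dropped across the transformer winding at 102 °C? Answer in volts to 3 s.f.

ρ = 16.3 nΩ·m = 1.63×10^-8 Ω·m
A = π(d/2)² = π(8.2000e-05 m)² = 2.112e-08 m²
R₍20₎ = ρL/A = (1.63×10^-8)(485)/(2.112e-08) = 374.2 Ω
R₍102₎ = R₍20₎(1 + αΔT) = 374.2 × (1 + 0.0036×82) = 484.7 Ω
V = IR = 5.99 × 484.7 = 2900 V

2900 V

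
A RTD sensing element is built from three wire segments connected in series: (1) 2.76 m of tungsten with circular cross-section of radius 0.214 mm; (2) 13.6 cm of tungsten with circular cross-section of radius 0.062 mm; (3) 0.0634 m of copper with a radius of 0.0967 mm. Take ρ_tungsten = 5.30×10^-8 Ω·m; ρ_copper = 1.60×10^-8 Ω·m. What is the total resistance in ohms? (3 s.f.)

Seg 1: A = πr² = π(2.1400e-04 m)² = 1.439e-07 m²
R_1 = (5.30×10^-8)(2.76)/(1.439e-07) = 1.017 Ω
Seg 2: A = πr² = π(6.2000e-05 m)² = 1.208e-08 m²
R_2 = (5.30×10^-8)(0.136)/(1.208e-08) = 0.5969 Ω
Seg 3: A = πr² = π(9.6700e-05 m)² = 2.938e-08 m²
R_3 = (1.60×10^-8)(0.0634)/(2.938e-08) = 0.03453 Ω
R_total = R_1 + R_2 + R_3 = 1.65 Ω

1.65 Ω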